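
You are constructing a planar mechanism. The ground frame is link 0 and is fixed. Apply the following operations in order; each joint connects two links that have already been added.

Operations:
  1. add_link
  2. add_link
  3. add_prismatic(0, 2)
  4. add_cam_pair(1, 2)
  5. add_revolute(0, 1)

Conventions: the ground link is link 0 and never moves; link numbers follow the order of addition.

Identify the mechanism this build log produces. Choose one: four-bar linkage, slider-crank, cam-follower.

links: 3 (incl. ground); joints: 1 revolute, 1 prismatic, 1 higher (cam) pair, forming one closed loop
3 links, revolute + prismatic + higher pair in one loop → cam-follower

cam-follower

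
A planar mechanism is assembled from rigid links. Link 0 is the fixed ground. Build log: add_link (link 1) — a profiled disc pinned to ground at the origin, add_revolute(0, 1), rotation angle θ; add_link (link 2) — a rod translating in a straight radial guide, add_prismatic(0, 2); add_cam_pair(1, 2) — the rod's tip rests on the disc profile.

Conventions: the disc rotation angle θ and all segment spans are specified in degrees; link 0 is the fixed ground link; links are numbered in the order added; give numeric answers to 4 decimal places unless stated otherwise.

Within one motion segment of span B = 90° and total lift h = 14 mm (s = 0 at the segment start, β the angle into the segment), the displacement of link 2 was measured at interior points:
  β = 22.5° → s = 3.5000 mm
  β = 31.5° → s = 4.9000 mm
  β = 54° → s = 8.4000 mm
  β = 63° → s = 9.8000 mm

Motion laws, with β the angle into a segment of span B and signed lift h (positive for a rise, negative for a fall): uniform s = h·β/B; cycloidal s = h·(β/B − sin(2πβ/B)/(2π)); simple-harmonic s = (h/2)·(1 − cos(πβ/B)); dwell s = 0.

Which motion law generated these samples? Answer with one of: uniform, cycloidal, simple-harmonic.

candidates at β/B = r: uniform s = h·r (linear in β); cycloidal s = h·(r − sin(2πr)/(2π)); simple-harmonic s = (h/2)(1 − cos(πr))
β=22.5°: printed 3.5000 | uniform 3.5000, cycloidal 1.2718, simple-harmonic 2.0503
β=31.5°: printed 4.9000 | uniform 4.9000, cycloidal 3.0974, simple-harmonic 3.8221
β=54°: printed 8.4000 | uniform 8.4000, cycloidal 9.7097, simple-harmonic 9.1631
β=63°: printed 9.8000 | uniform 9.8000, cycloidal 11.9191, simple-harmonic 11.1145
only one law matches every sample → uniform

uniform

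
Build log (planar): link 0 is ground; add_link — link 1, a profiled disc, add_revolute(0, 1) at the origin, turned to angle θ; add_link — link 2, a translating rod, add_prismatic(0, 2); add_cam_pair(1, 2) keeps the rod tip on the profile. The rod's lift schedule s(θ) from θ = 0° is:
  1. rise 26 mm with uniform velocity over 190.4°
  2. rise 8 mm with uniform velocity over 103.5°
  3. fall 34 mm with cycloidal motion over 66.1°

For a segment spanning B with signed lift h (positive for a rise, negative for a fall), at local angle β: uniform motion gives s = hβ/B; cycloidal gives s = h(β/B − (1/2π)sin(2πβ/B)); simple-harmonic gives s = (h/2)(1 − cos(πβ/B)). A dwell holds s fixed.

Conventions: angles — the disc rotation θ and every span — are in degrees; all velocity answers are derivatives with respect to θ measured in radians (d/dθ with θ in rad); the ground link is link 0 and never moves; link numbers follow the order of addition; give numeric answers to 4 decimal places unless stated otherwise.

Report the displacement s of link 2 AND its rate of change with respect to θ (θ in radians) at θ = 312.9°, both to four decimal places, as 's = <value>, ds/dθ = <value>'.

seg 1 [0°–190.4°] uniform, h=26: full span → s += 26 → s = 26.0000
seg 2 [190.4°–293.9°] uniform, h=8: full span → s += 8 → s = 34.0000
seg 3 [293.9°–360°] cycloidal, h=-34: θ=312.9° here. β=19, B=66.1. -34·(0.2874 − sin(2π·0.2874)/(2π)) = -4.5109 → s = 29.4891
velocity in seg [293.9°–360°] (cycloidal), θ in radians: β = 19° = 0.3316 rad, B = 66.1° = 1.1537 rad; ds/dθ = (h/B)(1 − cos(2πβ/B)) = ((-34)/1.1537)(1 − cos(2π·0.2874)) = -36.341090 mm/rad

s = 29.4891, ds/dθ = -36.3411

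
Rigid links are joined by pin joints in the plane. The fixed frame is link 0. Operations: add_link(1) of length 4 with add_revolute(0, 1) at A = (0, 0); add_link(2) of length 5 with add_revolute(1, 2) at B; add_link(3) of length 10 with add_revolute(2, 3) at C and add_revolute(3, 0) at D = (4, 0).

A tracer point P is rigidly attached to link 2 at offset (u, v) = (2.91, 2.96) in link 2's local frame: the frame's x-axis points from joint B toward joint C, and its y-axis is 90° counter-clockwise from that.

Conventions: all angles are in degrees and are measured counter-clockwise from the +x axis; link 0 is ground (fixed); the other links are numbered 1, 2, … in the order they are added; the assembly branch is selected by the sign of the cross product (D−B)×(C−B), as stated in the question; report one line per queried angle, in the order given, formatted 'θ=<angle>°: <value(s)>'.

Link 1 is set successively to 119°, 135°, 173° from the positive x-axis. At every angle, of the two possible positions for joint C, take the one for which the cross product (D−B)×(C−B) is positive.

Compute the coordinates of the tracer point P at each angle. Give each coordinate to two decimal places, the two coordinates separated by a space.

A=(0,0), D=(4.00,0)
θ=119°: B = A + 4.00·(cos119°, sin119°) = (-1.9392, 3.4985)
θ=119°: |BD| = 6.8930
θ=119°: circle(B,5.00) ∩ circle(D,10.00): a=-1.9938, h=4.5853
θ=119°:   candidates: C₊=(-1.3299,8.4612) cross=31.607; C₋=(-5.9843,0.5596) cross=-31.607
θ=119°:   branch + wants cross > 0 → take C=(-1.3299,8.4612) (cross=31.607)
θ=119°: ex = (C−B)/|BC| = (0.1219,0.9925); ey = (-0.9925,0.1219)
θ=119°: P = B + 2.91·ex + 2.96·ey = (-4.5225,6.7475)
θ=135°: B = A + 4.00·(cos135°, sin135°) = (-2.8284, 2.8284)
θ=135°: |BD| = 7.3910
θ=135°: circle(B,5.00) ∩ circle(D,10.00): a=-1.3782, h=4.8063
θ=135°:   candidates: C₊=(-2.2624,7.7963) cross=35.524; C₋=(-5.9410,-1.0846) cross=-35.524
θ=135°:   branch + wants cross > 0 → take C=(-2.2624,7.7963) (cross=35.524)
θ=135°: ex = (C−B)/|BC| = (0.1132,0.9936); ey = (-0.9936,0.1132)
θ=135°: P = B + 2.91·ex + 2.96·ey = (-5.4400,6.0548)
θ=173°: B = A + 4.00·(cos173°, sin173°) = (-3.9702, 0.4875)
θ=173°: |BD| = 7.9851
θ=173°: circle(B,5.00) ∩ circle(D,10.00): a=-0.7037, h=4.9502
θ=173°:   candidates: C₊=(-4.3704,5.4714) cross=39.528; C₋=(-4.9748,-4.4106) cross=-39.528
θ=173°:   branch + wants cross > 0 → take C=(-4.3704,5.4714) (cross=39.528)
θ=173°: ex = (C−B)/|BC| = (-0.0800,0.9968); ey = (-0.9968,-0.0800)
θ=173°: P = B + 2.91·ex + 2.96·ey = (-7.1536,3.1512)

θ=119°: -4.52 6.75
θ=135°: -5.44 6.05
θ=173°: -7.15 3.15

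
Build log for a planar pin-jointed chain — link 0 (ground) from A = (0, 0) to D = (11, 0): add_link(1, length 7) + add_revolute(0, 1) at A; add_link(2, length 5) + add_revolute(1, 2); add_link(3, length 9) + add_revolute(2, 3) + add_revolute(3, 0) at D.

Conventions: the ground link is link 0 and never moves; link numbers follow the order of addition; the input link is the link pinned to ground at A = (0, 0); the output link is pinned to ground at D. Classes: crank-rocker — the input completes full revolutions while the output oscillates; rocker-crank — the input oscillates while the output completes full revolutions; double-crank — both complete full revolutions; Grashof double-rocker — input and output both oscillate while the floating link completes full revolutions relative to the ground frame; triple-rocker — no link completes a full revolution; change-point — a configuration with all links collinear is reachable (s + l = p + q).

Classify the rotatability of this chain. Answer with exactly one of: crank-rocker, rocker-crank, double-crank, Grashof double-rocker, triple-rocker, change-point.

lengths: ground=11, input=7, coupler=5, output=9
sorted: s=5 (shortest), l=11 (longest), p+q=16
s + l = 16 vs p + q = 16
s + l = p + q → change-point (collinear configuration reachable)

change-point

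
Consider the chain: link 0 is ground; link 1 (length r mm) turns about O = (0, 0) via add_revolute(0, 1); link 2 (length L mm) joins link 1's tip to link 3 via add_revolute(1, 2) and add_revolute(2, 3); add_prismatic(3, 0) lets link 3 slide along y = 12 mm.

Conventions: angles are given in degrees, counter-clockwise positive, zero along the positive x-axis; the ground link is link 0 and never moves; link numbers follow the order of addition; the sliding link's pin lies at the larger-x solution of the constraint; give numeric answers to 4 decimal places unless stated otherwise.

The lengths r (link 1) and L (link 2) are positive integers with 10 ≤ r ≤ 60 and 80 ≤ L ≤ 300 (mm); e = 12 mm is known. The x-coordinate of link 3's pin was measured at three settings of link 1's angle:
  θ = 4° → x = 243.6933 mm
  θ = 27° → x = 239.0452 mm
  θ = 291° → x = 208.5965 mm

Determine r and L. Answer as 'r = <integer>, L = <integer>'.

constraint per measurement: (x − r cos θ)² + (r sin θ − e)² = L²
subtracting the θ₁ and θ₂ equations cancels the r² and L² terms:
r = (x₁² − x₂²) / (2[(x₁cos θ₁ + e sin θ₁) − (x₂cos θ₂ + e sin θ₂)]) = 43.9998 → r = 44
L² = (x₁ − r cos θ₁)² + (r sin θ₁ − e)² = 39999.9902 → L = 200.0000 → L = 200
check at θ₃=291°: x = 208.5965 (printed 208.5965) ✓

r = 44, L = 200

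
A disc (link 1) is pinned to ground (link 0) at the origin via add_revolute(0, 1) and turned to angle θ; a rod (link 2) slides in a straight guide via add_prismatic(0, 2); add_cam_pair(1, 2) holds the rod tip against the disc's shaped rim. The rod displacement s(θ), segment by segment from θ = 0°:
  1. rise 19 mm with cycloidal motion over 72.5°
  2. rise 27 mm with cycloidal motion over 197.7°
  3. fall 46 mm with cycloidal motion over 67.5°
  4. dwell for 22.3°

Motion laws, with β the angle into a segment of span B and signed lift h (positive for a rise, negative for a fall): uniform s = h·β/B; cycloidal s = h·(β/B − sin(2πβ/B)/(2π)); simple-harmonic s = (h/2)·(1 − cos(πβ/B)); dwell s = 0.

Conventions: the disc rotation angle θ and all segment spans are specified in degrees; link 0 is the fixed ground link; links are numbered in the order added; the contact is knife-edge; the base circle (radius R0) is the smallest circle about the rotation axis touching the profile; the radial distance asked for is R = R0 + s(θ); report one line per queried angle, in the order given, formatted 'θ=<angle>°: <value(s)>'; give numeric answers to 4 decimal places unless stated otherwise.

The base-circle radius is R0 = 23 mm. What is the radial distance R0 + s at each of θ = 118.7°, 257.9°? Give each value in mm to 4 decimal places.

segment 1 (0° to 72.5°, cycloidal, h = 19) is passed completely: s = 0.0000 + (19) = 19.0000
θ = 118.7° falls in segment 2 (72.5° to 270.2°, cycloidal, h = 27): β = 118.7 − 72.5 = 46.2°, B = 197.7°; Δs = 27·(0.2337 − sin(2π·0.2337)/(2π)) = 2.0349; s = 19.0000 + 2.0349 = 21.0349
θ = 257.9° falls in segment 2 (72.5° to 270.2°, cycloidal, h = 27): β = 257.9 − 72.5 = 185.4°, B = 197.7°; Δs = 27·(0.9378 − sin(2π·0.9378)/(2π)) = 26.9575; s = 19.0000 + 26.9575 = 45.9575
θ=118.7°: R = R0 + s = 23 + 21.0349 = 44.0349
θ=257.9°: R = R0 + s = 23 + 45.9575 = 68.9575

θ=118.7°: 44.0349
θ=257.9°: 68.9575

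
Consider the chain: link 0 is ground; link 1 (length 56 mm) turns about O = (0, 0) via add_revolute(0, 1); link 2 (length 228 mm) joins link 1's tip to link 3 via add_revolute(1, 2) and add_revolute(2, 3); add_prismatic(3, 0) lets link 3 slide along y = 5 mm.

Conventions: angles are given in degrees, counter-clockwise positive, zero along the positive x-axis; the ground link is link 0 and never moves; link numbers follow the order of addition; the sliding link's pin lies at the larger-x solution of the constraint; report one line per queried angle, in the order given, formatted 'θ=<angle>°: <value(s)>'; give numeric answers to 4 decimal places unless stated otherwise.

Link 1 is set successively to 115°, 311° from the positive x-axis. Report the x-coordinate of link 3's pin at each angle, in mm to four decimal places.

geometry: r = 56 mm, L = 228 mm, e = 5 mm
θ=115°: crank pin P = (r cos θ, r sin θ) = (-23.666623, 50.753236)
θ=115°: h = r sin θ − e = 50.753236 − 5 = 45.753236
θ=115°: x = r cos θ + √(L² − h²) = -23.666623 + 223.362131 = 199.695508
θ=311°: crank pin P = (r cos θ, r sin θ) = (36.739306, -42.263736)
θ=311°: h = r sin θ − e = -42.263736 − 5 = -47.263736
θ=311°: x = r cos θ + √(L² − h²) = 36.739306 + 223.047392 = 259.786698

θ=115°: 199.6955
θ=311°: 259.7867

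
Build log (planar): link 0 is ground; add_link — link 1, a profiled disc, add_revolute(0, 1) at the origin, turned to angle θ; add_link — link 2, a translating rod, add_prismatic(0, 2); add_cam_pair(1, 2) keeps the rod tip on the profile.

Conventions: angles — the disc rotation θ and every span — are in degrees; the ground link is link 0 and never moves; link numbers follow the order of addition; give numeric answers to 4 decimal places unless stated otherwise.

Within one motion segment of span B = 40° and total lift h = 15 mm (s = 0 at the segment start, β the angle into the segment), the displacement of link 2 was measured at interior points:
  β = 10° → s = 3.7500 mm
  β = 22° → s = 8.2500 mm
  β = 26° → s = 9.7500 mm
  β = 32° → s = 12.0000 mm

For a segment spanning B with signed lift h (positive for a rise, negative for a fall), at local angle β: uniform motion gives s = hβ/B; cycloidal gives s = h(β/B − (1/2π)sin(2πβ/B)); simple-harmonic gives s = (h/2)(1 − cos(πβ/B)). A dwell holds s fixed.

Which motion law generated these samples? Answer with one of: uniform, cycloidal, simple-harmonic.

candidates at β/B = r: uniform s = h·r (linear in β); cycloidal s = h·(r − sin(2πr)/(2π)); simple-harmonic s = (h/2)(1 − cos(πr))
β=10°: printed 3.7500 | uniform 3.7500, cycloidal 1.3627, simple-harmonic 2.1967
β=22°: printed 8.2500 | uniform 8.2500, cycloidal 8.9877, simple-harmonic 8.6733
β=26°: printed 9.7500 | uniform 9.7500, cycloidal 11.6814, simple-harmonic 10.9049
β=32°: printed 12.0000 | uniform 12.0000, cycloidal 14.2705, simple-harmonic 13.5676
only one law matches every sample → uniform

uniform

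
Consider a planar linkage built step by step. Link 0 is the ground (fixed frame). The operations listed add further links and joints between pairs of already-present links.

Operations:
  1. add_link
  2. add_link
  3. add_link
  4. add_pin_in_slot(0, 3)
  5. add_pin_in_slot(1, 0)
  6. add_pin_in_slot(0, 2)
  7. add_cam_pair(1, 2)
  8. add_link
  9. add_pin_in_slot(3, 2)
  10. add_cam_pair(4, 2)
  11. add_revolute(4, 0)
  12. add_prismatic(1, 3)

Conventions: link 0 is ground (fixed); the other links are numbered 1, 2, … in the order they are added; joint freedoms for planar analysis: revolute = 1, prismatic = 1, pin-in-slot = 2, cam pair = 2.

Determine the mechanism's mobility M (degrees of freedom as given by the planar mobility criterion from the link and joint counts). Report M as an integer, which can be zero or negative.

(L,J1,J2)=(1,0,0); link0 fixed
link1: (2,0,0)
link2: (3,0,0)
link3: (4,0,0)
PS 0-3 [J2]: (4,0,1)
PS 1-0 [J2]: (4,0,2)
PS 0-2 [J2]: (4,0,3)
C 1-2 [J2]: (4,0,4)
link4: (5,0,4)
PS 3-2 [J2]: (5,0,5)
C 4-2 [J2]: (5,0,6)
R 4-0 [J1]: (5,1,6)
P 1-3 [J1]: (5,2,6)
Grübler: 3·4 − 2·2 − 6 = 2

M = 2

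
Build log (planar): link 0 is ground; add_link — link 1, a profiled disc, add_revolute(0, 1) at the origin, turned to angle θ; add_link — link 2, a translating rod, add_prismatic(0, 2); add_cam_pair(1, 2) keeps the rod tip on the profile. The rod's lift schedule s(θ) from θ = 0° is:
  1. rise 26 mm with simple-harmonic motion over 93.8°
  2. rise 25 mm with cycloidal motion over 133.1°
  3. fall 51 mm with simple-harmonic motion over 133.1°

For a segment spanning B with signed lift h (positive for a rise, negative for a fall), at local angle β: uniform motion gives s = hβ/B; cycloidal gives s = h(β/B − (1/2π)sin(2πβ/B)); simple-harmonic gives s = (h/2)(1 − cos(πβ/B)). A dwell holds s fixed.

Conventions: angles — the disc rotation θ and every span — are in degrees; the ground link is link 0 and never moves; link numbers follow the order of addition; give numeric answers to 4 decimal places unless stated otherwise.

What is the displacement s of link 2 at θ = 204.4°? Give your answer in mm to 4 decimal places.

seg 1 [0°–93.8°] simple-harmonic, h=26: full span → s += 26 → s = 26.0000
seg 2 [93.8°–226.9°] cycloidal, h=25: θ=204.4° here. β=110.6, B=133.1. 25·(0.8310 − sin(2π·0.8310)/(2π)) = 24.2490 → s = 50.2490

50.2490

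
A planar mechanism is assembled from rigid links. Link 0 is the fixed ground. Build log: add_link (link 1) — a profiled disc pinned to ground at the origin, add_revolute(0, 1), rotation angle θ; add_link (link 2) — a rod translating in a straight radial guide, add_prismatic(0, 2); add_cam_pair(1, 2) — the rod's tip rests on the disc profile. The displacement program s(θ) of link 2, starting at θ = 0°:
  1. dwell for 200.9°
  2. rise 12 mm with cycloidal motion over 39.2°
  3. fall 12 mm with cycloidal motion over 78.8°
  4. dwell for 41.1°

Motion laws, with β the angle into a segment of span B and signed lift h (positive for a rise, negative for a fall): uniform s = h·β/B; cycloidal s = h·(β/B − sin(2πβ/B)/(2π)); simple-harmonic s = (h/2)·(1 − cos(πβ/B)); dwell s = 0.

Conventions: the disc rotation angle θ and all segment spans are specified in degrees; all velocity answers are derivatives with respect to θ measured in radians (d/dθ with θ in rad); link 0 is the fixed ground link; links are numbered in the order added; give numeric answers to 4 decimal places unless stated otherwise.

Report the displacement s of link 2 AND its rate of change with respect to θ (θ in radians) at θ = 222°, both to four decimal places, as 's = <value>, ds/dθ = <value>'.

seg 1 [0°–200.9°] dwell: s stays 0.0000
seg 2 [200.9°–240.1°] cycloidal, h=12: θ=222° here. β=21.1, B=39.2. 12·(0.5383 − sin(2π·0.5383)/(2π)) = 6.9140 → s = 6.9140
velocity in seg [200.9°–240.1°] (cycloidal), θ in radians: β = 21.1° = 0.3683 rad, B = 39.2° = 0.6842 rad; ds/dθ = (h/B)(1 − cos(2πβ/B)) = (12/0.6842)(1 − cos(2π·0.5383)) = 34.574544 mm/rad

s = 6.9140, ds/dθ = 34.5745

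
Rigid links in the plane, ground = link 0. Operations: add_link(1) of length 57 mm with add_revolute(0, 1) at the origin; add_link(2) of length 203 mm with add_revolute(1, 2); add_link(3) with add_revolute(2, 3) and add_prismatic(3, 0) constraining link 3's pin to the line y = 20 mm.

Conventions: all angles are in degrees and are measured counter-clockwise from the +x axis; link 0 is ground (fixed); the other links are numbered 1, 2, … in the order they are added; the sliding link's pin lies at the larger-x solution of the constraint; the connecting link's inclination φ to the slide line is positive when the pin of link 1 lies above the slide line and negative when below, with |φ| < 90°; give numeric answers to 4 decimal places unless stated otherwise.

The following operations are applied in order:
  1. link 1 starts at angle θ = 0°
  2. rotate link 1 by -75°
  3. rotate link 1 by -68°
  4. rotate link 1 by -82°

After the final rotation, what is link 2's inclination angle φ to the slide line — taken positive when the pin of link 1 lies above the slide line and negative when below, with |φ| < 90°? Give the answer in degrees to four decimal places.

geometry: r = 57 mm, L = 203 mm, e = 20 mm; θ starts at 0°
rotate link 1 by -75°: θ ← 0° -75° = -75°
rotate link 1 by -68°: θ ← -75° -68° = -143°
rotate link 1 by -82°: θ ← -143° -82° = -225°
h = r sin θ − e = 40.305087 − 20 = 20.305087
sin φ = h / L = 20.305087 / 203 = 0.10002506
φ = arcsin(0.10002506) = 5.740613°

5.7406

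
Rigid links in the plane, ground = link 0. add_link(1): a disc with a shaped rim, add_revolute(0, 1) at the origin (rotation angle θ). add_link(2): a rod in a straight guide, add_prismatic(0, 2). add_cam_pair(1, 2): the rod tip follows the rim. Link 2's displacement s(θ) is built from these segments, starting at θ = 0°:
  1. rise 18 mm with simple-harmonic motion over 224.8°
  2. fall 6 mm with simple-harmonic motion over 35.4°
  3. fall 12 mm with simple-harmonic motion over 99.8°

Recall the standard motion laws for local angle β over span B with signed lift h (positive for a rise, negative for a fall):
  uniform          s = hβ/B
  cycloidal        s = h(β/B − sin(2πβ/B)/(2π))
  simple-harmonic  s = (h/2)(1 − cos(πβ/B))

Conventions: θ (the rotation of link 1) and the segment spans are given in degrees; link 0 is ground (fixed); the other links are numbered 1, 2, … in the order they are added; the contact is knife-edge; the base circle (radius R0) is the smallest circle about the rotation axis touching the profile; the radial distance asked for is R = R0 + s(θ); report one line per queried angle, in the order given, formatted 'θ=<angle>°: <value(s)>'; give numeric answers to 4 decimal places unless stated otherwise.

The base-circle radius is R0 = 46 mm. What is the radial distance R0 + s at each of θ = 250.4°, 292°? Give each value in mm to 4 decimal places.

segment 1 (0° to 224.8°, simple-harmonic, h = 18) is passed completely: s = 0.0000 + (18) = 18.0000
θ = 250.4° falls in segment 2 (224.8° to 260.2°, simple-harmonic, h = -6): β = 250.4 − 224.8 = 25.6°, B = 35.4°; Δs = -6/2·(1 − cos(π·0.7232)) = -4.9352; s = 18.0000 − 4.9352 = 13.0648
segment 2 (224.8° to 260.2°, simple-harmonic, h = -6) is passed completely: s = 18.0000 + (-6) = 12.0000
θ = 292° falls in segment 3 (260.2° to 360°, simple-harmonic, h = -12): β = 292 − 260.2 = 31.8°, B = 99.8°; Δs = -12/2·(1 − cos(π·0.3186)) = -2.7634; s = 12.0000 − 2.7634 = 9.2366
θ=250.4°: R = R0 + s = 46 + 13.0648 = 59.0648
θ=292°: R = R0 + s = 46 + 9.2366 = 55.2366

θ=250.4°: 59.0648
θ=292°: 55.2366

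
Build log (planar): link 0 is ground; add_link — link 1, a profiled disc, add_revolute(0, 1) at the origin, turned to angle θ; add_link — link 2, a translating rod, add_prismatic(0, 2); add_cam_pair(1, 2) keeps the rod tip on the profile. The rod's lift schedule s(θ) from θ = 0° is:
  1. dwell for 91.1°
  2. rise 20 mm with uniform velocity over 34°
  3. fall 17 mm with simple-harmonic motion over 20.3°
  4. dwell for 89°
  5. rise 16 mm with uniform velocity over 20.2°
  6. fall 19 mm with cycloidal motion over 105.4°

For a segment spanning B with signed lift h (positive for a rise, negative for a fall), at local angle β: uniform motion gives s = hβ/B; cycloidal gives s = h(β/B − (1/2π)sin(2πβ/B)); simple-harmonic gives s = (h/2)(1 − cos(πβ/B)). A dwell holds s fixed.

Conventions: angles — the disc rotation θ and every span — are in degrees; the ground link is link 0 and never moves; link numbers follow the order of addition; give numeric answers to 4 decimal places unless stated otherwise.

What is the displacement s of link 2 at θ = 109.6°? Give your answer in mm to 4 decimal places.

seg 1 [0°–91.1°] dwell: s stays 0.0000
seg 2 [91.1°–125.1°] uniform, h=20: θ=109.6° here. β=18.5, B=34. 20·18.5/34 = 10.8824 → s = 10.8824

10.8824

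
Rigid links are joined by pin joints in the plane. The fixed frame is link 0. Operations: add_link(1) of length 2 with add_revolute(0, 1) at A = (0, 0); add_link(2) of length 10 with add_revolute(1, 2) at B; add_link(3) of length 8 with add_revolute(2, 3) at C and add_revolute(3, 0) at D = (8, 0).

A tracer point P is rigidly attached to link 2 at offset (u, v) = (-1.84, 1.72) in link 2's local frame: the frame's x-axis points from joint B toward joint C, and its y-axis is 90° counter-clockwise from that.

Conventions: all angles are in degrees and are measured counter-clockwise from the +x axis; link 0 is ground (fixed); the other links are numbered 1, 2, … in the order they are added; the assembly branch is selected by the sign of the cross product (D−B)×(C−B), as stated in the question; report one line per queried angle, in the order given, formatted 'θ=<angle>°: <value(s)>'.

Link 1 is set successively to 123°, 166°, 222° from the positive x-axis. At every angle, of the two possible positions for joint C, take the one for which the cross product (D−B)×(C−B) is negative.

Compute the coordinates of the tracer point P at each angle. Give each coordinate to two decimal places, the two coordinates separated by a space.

A=(0,0), D=(8.00,0)
θ=123°: B = A + 2.00·(cos123°, sin123°) = (-1.0893, 1.6773)
θ=123°: |BD| = 9.2428
θ=123°: circle(B,10.00) ∩ circle(D,8.00): a=6.5688, h=7.5399
θ=123°:   candidates: C₊=(6.7388,7.9000) cross=69.690; C₋=(4.0022,-6.9295) cross=-69.690
θ=123°:   branch - wants cross < 0 → take C=(4.0022,-6.9295) (cross=-69.690)
θ=123°: ex = (C−B)/|BC| = (0.5091,-0.8607); ey = (0.8607,0.5091)
θ=123°: P = B + -1.84·ex + 1.72·ey = (-0.5457,4.1367)
θ=166°: B = A + 2.00·(cos166°, sin166°) = (-1.9406, 0.4838)
θ=166°: |BD| = 9.9524
θ=166°: circle(B,10.00) ∩ circle(D,8.00): a=6.7848, h=7.3462
θ=166°:   candidates: C₊=(5.1933,7.4915) cross=73.112; C₋=(4.4790,-7.1835) cross=-73.112
θ=166°:   branch - wants cross < 0 → take C=(4.4790,-7.1835) (cross=-73.112)
θ=166°: ex = (C−B)/|BC| = (0.6420,-0.7667); ey = (0.7667,0.6420)
θ=166°: P = B + -1.84·ex + 1.72·ey = (-1.8030,2.9988)
θ=222°: B = A + 2.00·(cos222°, sin222°) = (-1.4863, -1.3383)
θ=222°: |BD| = 9.5802
θ=222°: circle(B,10.00) ∩ circle(D,8.00): a=6.6690, h=7.4515
θ=222°:   candidates: C₊=(4.0764,6.9718) cross=71.387; C₋=(6.1582,-7.7851) cross=-71.387
θ=222°:   branch - wants cross < 0 → take C=(6.1582,-7.7851) (cross=-71.387)
θ=222°: ex = (C−B)/|BC| = (0.7644,-0.6447); ey = (0.6447,0.7644)
θ=222°: P = B + -1.84·ex + 1.72·ey = (-1.7840,1.1628)

θ=123°: -0.55 4.14
θ=166°: -1.80 3.00
θ=222°: -1.78 1.16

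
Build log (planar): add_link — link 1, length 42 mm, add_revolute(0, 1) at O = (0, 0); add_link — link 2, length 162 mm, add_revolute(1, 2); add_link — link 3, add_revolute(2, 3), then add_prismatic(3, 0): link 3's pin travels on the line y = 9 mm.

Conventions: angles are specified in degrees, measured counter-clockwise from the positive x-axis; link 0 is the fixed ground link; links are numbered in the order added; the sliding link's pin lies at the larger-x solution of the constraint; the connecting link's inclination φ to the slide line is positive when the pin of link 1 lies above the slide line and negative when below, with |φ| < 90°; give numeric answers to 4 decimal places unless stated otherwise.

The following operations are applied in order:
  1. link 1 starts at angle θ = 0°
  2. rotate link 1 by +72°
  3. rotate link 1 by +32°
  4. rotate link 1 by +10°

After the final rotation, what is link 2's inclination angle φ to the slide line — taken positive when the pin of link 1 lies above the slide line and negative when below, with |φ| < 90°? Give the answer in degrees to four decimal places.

geometry: r = 42 mm, L = 162 mm, e = 9 mm; θ starts at 0°
rotate link 1 by +72°: θ ← 0° +72° = 72°
rotate link 1 by +32°: θ ← 72° +32° = 104°
rotate link 1 by +10°: θ ← 104° +10° = 114°
h = r sin θ − e = 38.368909 − 9 = 29.368909
sin φ = h / L = 29.368909 / 162 = 0.18128956
φ = arcsin(0.18128956) = 10.444882°

10.4449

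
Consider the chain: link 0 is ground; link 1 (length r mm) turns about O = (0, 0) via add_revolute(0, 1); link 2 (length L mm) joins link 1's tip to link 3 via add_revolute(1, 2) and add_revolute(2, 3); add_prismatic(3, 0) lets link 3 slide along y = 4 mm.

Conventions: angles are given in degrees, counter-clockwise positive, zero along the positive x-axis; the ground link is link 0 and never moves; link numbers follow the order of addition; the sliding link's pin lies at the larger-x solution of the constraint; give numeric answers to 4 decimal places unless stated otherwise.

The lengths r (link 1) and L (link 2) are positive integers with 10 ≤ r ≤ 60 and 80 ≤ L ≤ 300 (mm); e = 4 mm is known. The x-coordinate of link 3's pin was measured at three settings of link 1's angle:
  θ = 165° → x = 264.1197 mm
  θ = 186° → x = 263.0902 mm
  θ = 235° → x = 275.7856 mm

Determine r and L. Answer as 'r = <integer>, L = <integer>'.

constraint per measurement: (x − r cos θ)² + (r sin θ − e)² = L²
subtracting the θ₁ and θ₂ equations cancels the r² and L² terms:
r = (x₁² − x₂²) / (2[(x₁cos θ₁ + e sin θ₁) − (x₂cos θ₂ + e sin θ₂)]) = 33.9978 → r = 34
L² = (x₁ − r cos θ₁)² + (r sin θ₁ − e)² = 88208.9798 → L = 297.0000 → L = 297
check at θ₃=235°: x = 275.7856 (printed 275.7856) ✓

r = 34, L = 297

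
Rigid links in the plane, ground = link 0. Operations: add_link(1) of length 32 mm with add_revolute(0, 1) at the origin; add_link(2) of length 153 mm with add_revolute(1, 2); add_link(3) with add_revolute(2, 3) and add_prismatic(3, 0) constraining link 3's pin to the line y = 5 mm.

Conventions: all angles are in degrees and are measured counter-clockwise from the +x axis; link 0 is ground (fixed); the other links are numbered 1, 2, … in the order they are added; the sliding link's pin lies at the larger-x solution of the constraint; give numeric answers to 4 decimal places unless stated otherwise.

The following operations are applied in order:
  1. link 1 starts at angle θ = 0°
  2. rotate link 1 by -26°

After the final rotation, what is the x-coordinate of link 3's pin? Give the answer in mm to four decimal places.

geometry: r = 32 mm, L = 153 mm, e = 5 mm; θ starts at 0°
rotate link 1 by -26°: θ ← 0° -26° = -26°
crank pin P = (r cos θ, r sin θ) = (28.761409, -14.027877)
h = r sin θ − e = -14.027877 − 5 = -19.027877
x = r cos θ + √(L² − h²) = 28.761409 + 151.812186 = 180.573596

180.5736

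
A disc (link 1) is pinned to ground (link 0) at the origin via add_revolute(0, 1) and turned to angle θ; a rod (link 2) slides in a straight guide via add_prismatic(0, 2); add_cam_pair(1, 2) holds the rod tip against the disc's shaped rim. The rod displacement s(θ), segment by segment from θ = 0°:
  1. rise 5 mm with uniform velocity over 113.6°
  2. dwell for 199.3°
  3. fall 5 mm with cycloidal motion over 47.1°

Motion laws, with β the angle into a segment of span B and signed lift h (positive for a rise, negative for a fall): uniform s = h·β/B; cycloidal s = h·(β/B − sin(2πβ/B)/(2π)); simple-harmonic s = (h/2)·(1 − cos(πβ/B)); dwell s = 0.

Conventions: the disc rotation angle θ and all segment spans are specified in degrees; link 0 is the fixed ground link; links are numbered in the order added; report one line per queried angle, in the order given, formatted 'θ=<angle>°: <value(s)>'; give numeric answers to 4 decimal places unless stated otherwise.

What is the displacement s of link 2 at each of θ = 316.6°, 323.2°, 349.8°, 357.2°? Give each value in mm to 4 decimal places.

segment 1 (0° to 113.6°, uniform, h = 5) is passed completely: s = 0.0000 + (5) = 5.0000
segment 2 (113.6° to 312.9°, dwell): s unchanged at 5.0000
θ = 316.6° falls in segment 3 (312.9° to 360°, cycloidal, h = -5): β = 316.6 − 312.9 = 3.7°, B = 47.1°; Δs = -5·(0.0786 − sin(2π·0.0786)/(2π)) = -0.0158; s = 5.0000 − 0.0158 = 4.9842
θ = 323.2° falls in segment 3 (312.9° to 360°, cycloidal, h = -5): β = 323.2 − 312.9 = 10.3°, B = 47.1°; Δs = -5·(0.2187 − sin(2π·0.2187)/(2π)) = -0.3130; s = 5.0000 − 0.3130 = 4.6870
θ = 349.8° falls in segment 3 (312.9° to 360°, cycloidal, h = -5): β = 349.8 − 312.9 = 36.9°, B = 47.1°; Δs = -5·(0.7834 − sin(2π·0.7834)/(2π)) = -4.6955; s = 5.0000 − 4.6955 = 0.3045
θ = 357.2° falls in segment 3 (312.9° to 360°, cycloidal, h = -5): β = 357.2 − 312.9 = 44.3°, B = 47.1°; Δs = -5·(0.9406 − sin(2π·0.9406)/(2π)) = -4.9931; s = 5.0000 − 4.9931 = 0.0069

θ=316.6°: 4.9842
θ=323.2°: 4.6870
θ=349.8°: 0.3045
θ=357.2°: 0.0069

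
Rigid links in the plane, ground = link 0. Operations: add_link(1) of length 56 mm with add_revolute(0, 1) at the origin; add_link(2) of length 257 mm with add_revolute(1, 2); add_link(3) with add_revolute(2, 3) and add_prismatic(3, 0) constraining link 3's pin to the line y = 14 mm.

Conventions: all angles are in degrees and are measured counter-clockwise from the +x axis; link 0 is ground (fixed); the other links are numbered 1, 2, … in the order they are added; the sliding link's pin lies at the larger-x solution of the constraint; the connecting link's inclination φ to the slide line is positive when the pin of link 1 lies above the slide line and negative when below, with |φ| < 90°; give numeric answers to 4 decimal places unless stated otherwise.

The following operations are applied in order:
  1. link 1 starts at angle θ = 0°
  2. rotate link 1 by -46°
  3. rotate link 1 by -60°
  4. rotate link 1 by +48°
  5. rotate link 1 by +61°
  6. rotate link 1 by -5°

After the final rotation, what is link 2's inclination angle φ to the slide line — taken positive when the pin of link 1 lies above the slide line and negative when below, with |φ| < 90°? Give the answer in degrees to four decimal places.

geometry: r = 56 mm, L = 257 mm, e = 14 mm; θ starts at 0°
rotate link 1 by -46°: θ ← 0° -46° = -46°
rotate link 1 by -60°: θ ← -46° -60° = -106°
rotate link 1 by +48°: θ ← -106° +48° = -58°
rotate link 1 by +61°: θ ← -58° +61° = 3°
rotate link 1 by -5°: θ ← 3° -5° = -2°
h = r sin θ − e = -1.954372 − 14 = -15.954372
sin φ = h / L = -15.954372 / 257 = -0.06207927
φ = arcsin(-0.06207927) = -3.559169°

-3.5592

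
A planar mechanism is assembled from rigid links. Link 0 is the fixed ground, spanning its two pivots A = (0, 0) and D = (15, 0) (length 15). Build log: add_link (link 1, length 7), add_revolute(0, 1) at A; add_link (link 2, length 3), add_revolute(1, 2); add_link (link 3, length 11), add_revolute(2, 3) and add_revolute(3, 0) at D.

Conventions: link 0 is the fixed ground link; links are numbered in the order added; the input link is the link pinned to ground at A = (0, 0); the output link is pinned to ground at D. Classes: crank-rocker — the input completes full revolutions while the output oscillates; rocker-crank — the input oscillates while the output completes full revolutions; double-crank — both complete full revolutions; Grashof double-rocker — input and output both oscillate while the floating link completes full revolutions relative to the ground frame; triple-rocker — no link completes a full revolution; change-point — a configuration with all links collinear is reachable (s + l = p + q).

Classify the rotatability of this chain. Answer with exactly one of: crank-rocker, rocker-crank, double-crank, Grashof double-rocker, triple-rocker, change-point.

lengths: ground=15, input=7, coupler=3, output=11
sorted: s=3 (shortest), l=15 (longest), p+q=18
s + l = 18 vs p + q = 18
s + l = p + q → change-point (collinear configuration reachable)

change-point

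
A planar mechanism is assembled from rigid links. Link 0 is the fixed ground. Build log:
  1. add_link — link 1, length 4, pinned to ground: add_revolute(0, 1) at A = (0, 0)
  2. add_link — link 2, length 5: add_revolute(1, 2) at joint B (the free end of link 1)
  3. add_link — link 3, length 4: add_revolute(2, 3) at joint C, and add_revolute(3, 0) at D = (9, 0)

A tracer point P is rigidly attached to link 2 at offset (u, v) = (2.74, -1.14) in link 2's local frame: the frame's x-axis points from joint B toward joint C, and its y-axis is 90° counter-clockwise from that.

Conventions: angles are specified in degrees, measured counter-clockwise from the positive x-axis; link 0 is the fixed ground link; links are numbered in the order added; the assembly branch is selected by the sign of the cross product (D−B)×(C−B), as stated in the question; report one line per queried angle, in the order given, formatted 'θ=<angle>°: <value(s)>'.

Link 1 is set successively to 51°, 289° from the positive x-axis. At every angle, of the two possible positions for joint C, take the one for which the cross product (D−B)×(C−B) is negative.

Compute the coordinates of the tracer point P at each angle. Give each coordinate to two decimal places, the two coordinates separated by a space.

A=(0,0), D=(9.00,0)
θ=51°: B = A + 4.00·(cos51°, sin51°) = (2.5173, 3.1086)
θ=51°: |BD| = 7.1895
θ=51°: circle(B,5.00) ∩ circle(D,4.00): a=4.2207, h=2.6807
θ=51°:   candidates: C₊=(7.4821,3.7008) cross=19.273; C₋=(5.1640,-1.1335) cross=-19.273
θ=51°:   branch - wants cross < 0 → take C=(5.1640,-1.1335) (cross=-19.273)
θ=51°: ex = (C−B)/|BC| = (0.5293,-0.8484); ey = (0.8484,0.5293)
θ=51°: P = B + 2.74·ex + -1.14·ey = (3.0005,0.1805)
θ=289°: B = A + 4.00·(cos289°, sin289°) = (1.3023, -3.7821)
θ=289°: |BD| = 8.5767
θ=289°: circle(B,5.00) ∩ circle(D,4.00): a=4.8130, h=1.3546
θ=289°:   candidates: C₊=(5.0247,-0.4439) cross=11.618; C₋=(6.2194,-2.8754) cross=-11.618
θ=289°:   branch - wants cross < 0 → take C=(6.2194,-2.8754) (cross=-11.618)
θ=289°: ex = (C−B)/|BC| = (0.9834,0.1813); ey = (-0.1813,0.9834)
θ=289°: P = B + 2.74·ex + -1.14·ey = (4.2036,-4.4063)

θ=51°: 3.00 0.18
θ=289°: 4.20 -4.41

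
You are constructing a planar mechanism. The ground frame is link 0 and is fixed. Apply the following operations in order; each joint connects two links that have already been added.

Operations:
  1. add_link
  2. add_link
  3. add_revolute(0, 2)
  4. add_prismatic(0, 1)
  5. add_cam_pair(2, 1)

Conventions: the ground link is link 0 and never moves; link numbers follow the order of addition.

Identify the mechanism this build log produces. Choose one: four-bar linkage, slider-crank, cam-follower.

links: 3 (incl. ground); joints: 1 revolute, 1 prismatic, 1 higher (cam) pair, forming one closed loop
3 links, revolute + prismatic + higher pair in one loop → cam-follower

cam-follower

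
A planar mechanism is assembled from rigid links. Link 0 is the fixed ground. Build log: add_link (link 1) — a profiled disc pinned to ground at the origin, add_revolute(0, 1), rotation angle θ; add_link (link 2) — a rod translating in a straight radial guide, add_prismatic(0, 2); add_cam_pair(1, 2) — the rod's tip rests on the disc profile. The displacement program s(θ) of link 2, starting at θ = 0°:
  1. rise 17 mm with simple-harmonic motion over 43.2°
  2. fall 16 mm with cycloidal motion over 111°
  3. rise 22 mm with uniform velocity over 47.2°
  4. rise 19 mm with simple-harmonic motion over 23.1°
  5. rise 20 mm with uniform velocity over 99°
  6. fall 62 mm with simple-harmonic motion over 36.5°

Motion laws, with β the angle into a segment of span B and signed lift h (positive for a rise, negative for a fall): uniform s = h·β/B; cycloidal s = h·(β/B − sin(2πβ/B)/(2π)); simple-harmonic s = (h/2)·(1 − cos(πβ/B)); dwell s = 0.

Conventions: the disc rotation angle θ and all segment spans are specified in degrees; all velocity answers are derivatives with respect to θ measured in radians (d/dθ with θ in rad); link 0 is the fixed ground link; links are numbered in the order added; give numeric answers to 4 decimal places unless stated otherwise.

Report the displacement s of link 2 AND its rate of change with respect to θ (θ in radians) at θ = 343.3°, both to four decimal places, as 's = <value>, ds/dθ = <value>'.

seg 1 [0°–43.2°] simple-harmonic, h=17: full span → s += 17 → s = 17.0000
seg 2 [43.2°–154.2°] cycloidal, h=-16: full span → s += -16 → s = 1.0000
seg 3 [154.2°–201.4°] uniform, h=22: full span → s += 22 → s = 23.0000
seg 4 [201.4°–224.5°] simple-harmonic, h=19: full span → s += 19 → s = 42.0000
seg 5 [224.5°–323.5°] uniform, h=20: full span → s += 20 → s = 62.0000
seg 6 [323.5°–360°] simple-harmonic, h=-62: θ=343.3° here. β=19.8, B=36.5. -62/2·(1 − cos(π·0.5425)) = -35.1235 → s = 26.8765
velocity in seg [323.5°–360°] (simple-harmonic), θ in radians: β = 19.8° = 0.3456 rad, B = 36.5° = 0.6370 rad; ds/dθ = (πh/(2B)) sin(πβ/B) = (π·(-62)/(2·0.6370)) sin(π·0.5425) = -151.518260 mm/rad

s = 26.8765, ds/dθ = -151.5183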